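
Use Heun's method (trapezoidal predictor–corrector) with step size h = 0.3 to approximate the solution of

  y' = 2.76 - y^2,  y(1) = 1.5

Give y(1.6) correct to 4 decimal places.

1.6210

Heun: k1 = f(t_n, y_n); k2 = f(t_n + h, y_n + h·k1); y_{n+1} = y_n + (h/2)·(k1 + k2).
t=1.000000, y=1.500000:
  k1 = f(1.000000, 1.500000) = 0.510000
  k2 = f(1.300000, 1.653000) = 0.027591
  y ← 1.500000 + (0.3/2)·(0.510000 + 0.027591) = 1.580639
t=1.300000, y=1.580639:
  k1 = f(1.300000, 1.580639) = 0.261581
  k2 = f(1.600000, 1.659113) = 0.007344
  y ← 1.580639 + (0.3/2)·(0.261581 + 0.007344) = 1.620977
y(1.6) ≈ 1.6210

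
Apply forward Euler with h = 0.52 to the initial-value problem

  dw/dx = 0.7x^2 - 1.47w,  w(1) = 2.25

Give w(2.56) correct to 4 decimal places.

Euler: w_{n+1} = w_n + h·f(x_n, w_n).
x=1.000000, w=2.250000: f=-2.607500 → w ← 2.250000 + 0.52·(-2.607500) = 0.894100
x=1.520000, w=0.894100: f=0.302953 → w ← 0.894100 + 0.52·0.302953 = 1.051636
x=2.040000, w=1.051636: f=1.367216 → w ← 1.051636 + 0.52·1.367216 = 1.762588
w(2.56) ≈ 1.7626

1.7626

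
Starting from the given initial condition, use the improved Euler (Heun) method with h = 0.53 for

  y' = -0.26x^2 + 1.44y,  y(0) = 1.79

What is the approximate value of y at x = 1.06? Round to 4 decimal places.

7.4038

Heun: k1 = f(x_n, y_n); k2 = f(x_n + h, y_n + h·k1); y_{n+1} = y_n + (h/2)·(k1 + k2).
x=0.000000, y=1.790000:
  k1 = f(0.000000, 1.790000) = 2.577600
  k2 = f(0.530000, 3.156128) = 4.471790
  y ← 1.790000 + (0.53/2)·(2.577600 + 4.471790) = 3.658088
x=0.530000, y=3.658088:
  k1 = f(0.530000, 3.658088) = 5.194613
  k2 = f(1.060000, 6.411234) = 8.940040
  y ← 3.658088 + (0.53/2)·(5.194613 + 8.940040) = 7.403772
y(1.06) ≈ 7.4038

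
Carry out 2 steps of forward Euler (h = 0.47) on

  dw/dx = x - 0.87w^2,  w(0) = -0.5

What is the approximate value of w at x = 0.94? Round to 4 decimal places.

Euler: w_{n+1} = w_n + h·f(x_n, w_n).
x=0.000000, w=-0.500000: f=-0.217500 → w ← -0.500000 + 0.47·(-0.217500) = -0.602225
x=0.470000, w=-0.602225: f=0.154473 → w ← -0.602225 + 0.47·0.154473 = -0.529623
w(0.94) ≈ -0.5296

-0.5296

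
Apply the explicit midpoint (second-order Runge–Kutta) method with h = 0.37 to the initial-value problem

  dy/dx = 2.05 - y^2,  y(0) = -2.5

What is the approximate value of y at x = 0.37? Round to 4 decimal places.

Midpoint: k1 = f(x_n, y_n); k2 = f(x_n + h/2, y_n + (h/2)·k1); y_{n+1} = y_n + h·k2.
x=0.000000, y=-2.500000:
  k1 = f(0.000000, -2.500000) = -4.200000
  k2 = f(0.185000, -3.277000) = -8.688729
  y ← -2.500000 + 0.37·(-8.688729) = -5.714830
y(0.37) ≈ -5.7148

-5.7148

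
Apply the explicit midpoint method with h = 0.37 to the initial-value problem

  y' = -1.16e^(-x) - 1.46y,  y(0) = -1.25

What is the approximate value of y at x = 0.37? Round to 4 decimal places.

Midpoint: k1 = f(x_n, y_n); k2 = f(x_n + h/2, y_n + (h/2)·k1); y_{n+1} = y_n + h·k2.
x=0.000000, y=-1.250000:
  k1 = f(0.000000, -1.250000) = 0.665000
  k2 = f(0.185000, -1.126975) = 0.681303
  y ← -1.250000 + 0.37·0.681303 = -0.997918
y(0.37) ≈ -0.9979

-0.9979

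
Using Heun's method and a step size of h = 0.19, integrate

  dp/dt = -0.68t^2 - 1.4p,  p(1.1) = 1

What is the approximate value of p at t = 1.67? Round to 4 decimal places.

-0.0958

Heun: k1 = f(t_n, p_n); k2 = f(t_n + h, p_n + h·k1); p_{n+1} = p_n + (h/2)·(k1 + k2).
t=1.100000, p=1.000000:
  k1 = f(1.100000, 1.000000) = -2.222800
  k2 = f(1.290000, 0.577668) = -1.940323
  p ← 1.000000 + (0.19/2)·(-2.222800 + (-1.940323)) = 0.604503
t=1.290000, p=0.604503:
  k1 = f(1.290000, 0.604503) = -1.977893
  k2 = f(1.480000, 0.228704) = -1.809657
  p ← 0.604503 + (0.19/2)·(-1.977893 + (-1.809657)) = 0.244686
t=1.480000, p=0.244686:
  k1 = f(1.480000, 0.244686) = -1.832032
  k2 = f(1.670000, -0.103400) = -1.751692
  p ← 0.244686 + (0.19/2)·(-1.832032 + (-1.751692)) = -0.095768
p(1.67) ≈ -0.0958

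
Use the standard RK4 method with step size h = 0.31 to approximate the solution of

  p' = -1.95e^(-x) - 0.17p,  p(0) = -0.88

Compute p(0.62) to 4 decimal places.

-1.6425

RK4: k1 = f(x_n, p_n); k2 = f(x_n + h/2, p_n + (h/2)·k1); k3 = f(x_n + h/2, p_n + (h/2)·k2); k4 = f(x_n + h, p_n + h·k3); p_{n+1} = p_n + (h/6)·(k1 + 2k2 + 2k3 + k4).
x=0.000000, p=-0.880000:
  k1 = f(0.000000, -0.880000) = -1.800400
  k2 = f(0.155000, -1.159062) = -1.472969
  k3 = f(0.155000, -1.108310) = -1.481597
  k4 = f(0.310000, -1.339295) = -1.202541
  p ← -0.880000 + (0.31/6)·(k1 + 2k2 + 2k3 + k4) = -1.340457
x=0.310000, p=-1.340457:
  k1 = f(0.310000, -1.340457) = -1.202344
  k2 = f(0.465000, -1.526820) = -0.965304
  k3 = f(0.465000, -1.490079) = -0.971550
  k4 = f(0.620000, -1.641638) = -0.769913
  p ← -1.340457 + (0.31/6)·(k1 + 2k2 + 2k3 + k4) = -1.642499
p(0.62) ≈ -1.6425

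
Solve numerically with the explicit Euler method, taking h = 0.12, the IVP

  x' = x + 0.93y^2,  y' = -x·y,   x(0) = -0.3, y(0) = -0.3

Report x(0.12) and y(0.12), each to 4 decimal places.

-0.3260, -0.3108

Euler on (x,y): x_{n+1} = x_n + h·x', y_{n+1} = y_n + h·y'.
0.000000: (-0.300000, -0.300000); f=(-0.216300, -0.090000) → (-0.325956, -0.310800)
(x(0.12), y(0.12)) ≈ (-0.3260, -0.3108)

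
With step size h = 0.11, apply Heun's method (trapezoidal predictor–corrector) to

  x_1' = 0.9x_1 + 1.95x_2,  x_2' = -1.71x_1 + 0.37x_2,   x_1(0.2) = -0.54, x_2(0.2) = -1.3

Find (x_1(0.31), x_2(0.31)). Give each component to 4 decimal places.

Heun on (x_1,x_2): k1 = f(t_n, state_n); k2 = f(t_n + h, state_n + h·k1); state_{n+1} = state_n + (h/2)·(k1 + k2).
0.200000: (-0.540000, -1.300000)
  k1 = (-3.021000, 0.442400)
  predictor → (-0.872310, -1.251336)
  k2 = (-3.225184, 1.028656)
  → (-0.883540, -1.219092)
(x_1(0.31), x_2(0.31)) ≈ (-0.8835, -1.2191)

-0.8835, -1.2191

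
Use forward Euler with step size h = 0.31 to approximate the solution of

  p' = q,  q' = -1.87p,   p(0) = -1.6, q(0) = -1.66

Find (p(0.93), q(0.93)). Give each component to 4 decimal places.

Euler on (p,q): p_{n+1} = p_n + h·p', q_{n+1} = q_n + h·q'.
0.000000: (-1.600000, -1.660000); f=(-1.660000, 2.992000) → (-2.114600, -0.732480)
0.310000: (-2.114600, -0.732480); f=(-0.732480, 3.954302) → (-2.341669, 0.493354)
0.620000: (-2.341669, 0.493354); f=(0.493354, 4.378921) → (-2.188729, 1.850819)
(p(0.93), q(0.93)) ≈ (-2.1887, 1.8508)

-2.1887, 1.8508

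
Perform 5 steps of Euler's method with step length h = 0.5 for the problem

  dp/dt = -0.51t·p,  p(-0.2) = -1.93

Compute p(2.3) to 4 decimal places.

-0.5393

Euler: p_{n+1} = p_n + h·f(t_n, p_n).
t=-0.200000, p=-1.930000: f=-0.196860 → p ← -1.930000 + 0.5·(-0.196860) = -2.028430
t=0.300000, p=-2.028430: f=0.310350 → p ← -2.028430 + 0.5·0.310350 = -1.873255
t=0.800000, p=-1.873255: f=0.764288 → p ← -1.873255 + 0.5·0.764288 = -1.491111
t=1.300000, p=-1.491111: f=0.988607 → p ← -1.491111 + 0.5·0.988607 = -0.996808
t=1.800000, p=-0.996808: f=0.915070 → p ← -0.996808 + 0.5·0.915070 = -0.539273
p(2.3) ≈ -0.5393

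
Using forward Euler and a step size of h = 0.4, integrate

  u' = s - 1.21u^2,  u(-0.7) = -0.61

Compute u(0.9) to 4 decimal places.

Euler: u_{n+1} = u_n + h·f(s_n, u_n).
s=-0.700000, u=-0.610000: f=-1.150241 → u ← -0.610000 + 0.4·(-1.150241) = -1.070096
s=-0.300000, u=-1.070096: f=-1.685579 → u ← -1.070096 + 0.4·(-1.685579) = -1.744328
s=0.100000, u=-1.744328: f=-3.581642 → u ← -1.744328 + 0.4·(-3.581642) = -3.176985
s=0.500000, u=-3.176985: f=-11.712811 → u ← -3.176985 + 0.4·(-11.712811) = -7.862109
u(0.9) ≈ -7.8621

-7.8621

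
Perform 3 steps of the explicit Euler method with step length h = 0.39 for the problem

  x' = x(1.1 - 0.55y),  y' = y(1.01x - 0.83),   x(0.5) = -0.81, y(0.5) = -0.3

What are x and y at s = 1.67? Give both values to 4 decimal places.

-2.5179, 0.0003

Euler on (x,y): x_{n+1} = x_n + h·x', y_{n+1} = y_n + h·y'.
0.500000: (-0.810000, -0.300000); f=(-1.024650, 0.494430) → (-1.209614, -0.107172)
0.890000: (-1.209614, -0.107172); f=(-1.401875, 0.219886) → (-1.756345, -0.021417)
1.280000: (-1.756345, -0.021417); f=(-1.952668, 0.055767) → (-2.517885, 0.000332)
(x(1.67), y(1.67)) ≈ (-2.5179, 0.0003)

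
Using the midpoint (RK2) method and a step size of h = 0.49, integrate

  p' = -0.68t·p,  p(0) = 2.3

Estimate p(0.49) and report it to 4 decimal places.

2.1122

Midpoint: k1 = f(t_n, p_n); k2 = f(t_n + h/2, p_n + (h/2)·k1); p_{n+1} = p_n + h·k2.
t=0.000000, p=2.300000:
  k1 = f(0.000000, 2.300000) = 0.000000
  k2 = f(0.245000, 2.300000) = -0.383180
  p ← 2.300000 + 0.49·(-0.383180) = 2.112242
p(0.49) ≈ 2.1122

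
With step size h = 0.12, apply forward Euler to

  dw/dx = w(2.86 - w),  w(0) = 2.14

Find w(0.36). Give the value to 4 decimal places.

2.5887

Euler: w_{n+1} = w_n + h·f(x_n, w_n).
x=0.000000, w=2.140000: f=1.540800 → w ← 2.140000 + 0.12·1.540800 = 2.324896
x=0.120000, w=2.324896: f=1.244061 → w ← 2.324896 + 0.12·1.244061 = 2.474183
x=0.240000, w=2.474183: f=0.954581 → w ← 2.474183 + 0.12·0.954581 = 2.588733
w(0.36) ≈ 2.5887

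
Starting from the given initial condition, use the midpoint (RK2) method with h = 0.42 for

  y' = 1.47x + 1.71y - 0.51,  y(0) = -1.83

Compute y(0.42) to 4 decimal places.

Midpoint: k1 = f(x_n, y_n); k2 = f(x_n + h/2, y_n + (h/2)·k1); y_{n+1} = y_n + h·k2.
x=0.000000, y=-1.830000:
  k1 = f(0.000000, -1.830000) = -3.639300
  k2 = f(0.210000, -2.594253) = -4.637473
  y ← -1.830000 + 0.42·(-4.637473) = -3.777739
y(0.42) ≈ -3.7777

-3.7777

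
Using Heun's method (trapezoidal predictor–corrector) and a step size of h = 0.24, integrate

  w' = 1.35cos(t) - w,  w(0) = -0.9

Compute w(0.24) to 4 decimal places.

Heun: k1 = f(t_n, w_n); k2 = f(t_n + h, w_n + h·k1); w_{n+1} = w_n + (h/2)·(k1 + k2).
t=0.000000, w=-0.900000:
  k1 = f(0.000000, -0.900000) = 2.250000
  k2 = f(0.240000, -0.360000) = 1.671306
  w ← -0.900000 + (0.24/2)·(2.250000 + 1.671306) = -0.429443
w(0.24) ≈ -0.4294

-0.4294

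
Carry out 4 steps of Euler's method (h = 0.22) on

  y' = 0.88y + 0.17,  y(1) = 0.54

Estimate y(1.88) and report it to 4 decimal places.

1.2950

Euler: y_{n+1} = y_n + h·f(t_n, y_n).
t=1.000000, y=0.540000: f=0.645200 → y ← 0.540000 + 0.22·0.645200 = 0.681944
t=1.220000, y=0.681944: f=0.770111 → y ← 0.681944 + 0.22·0.770111 = 0.851368
t=1.440000, y=0.851368: f=0.919204 → y ← 0.851368 + 0.22·0.919204 = 1.053593
t=1.660000, y=1.053593: f=1.097162 → y ← 1.053593 + 0.22·1.097162 = 1.294969
y(1.88) ≈ 1.2950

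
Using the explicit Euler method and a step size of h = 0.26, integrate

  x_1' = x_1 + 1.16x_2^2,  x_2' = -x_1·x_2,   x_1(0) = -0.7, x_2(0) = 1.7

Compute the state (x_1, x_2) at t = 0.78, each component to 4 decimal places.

2.7423, 1.3837

Euler on (x_1,x_2): x_1_{n+1} = x_1_n + h·x_1', x_2_{n+1} = x_2_n + h·x_2'.
0.000000: (-0.700000, 1.700000); f=(2.652400, 1.190000) → (-0.010376, 2.009400)
0.260000: (-0.010376, 2.009400); f=(4.673342, 0.020850) → (1.204693, 2.014821)
0.520000: (1.204693, 2.014821); f=(5.913717, -2.427241) → (2.742259, 1.383738)
(x_1(0.78), x_2(0.78)) ≈ (2.7423, 1.3837)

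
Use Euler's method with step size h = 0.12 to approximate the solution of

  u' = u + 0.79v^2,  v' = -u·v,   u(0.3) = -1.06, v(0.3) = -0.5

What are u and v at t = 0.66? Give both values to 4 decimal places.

Euler on (u,v): u_{n+1} = u_n + h·u', v_{n+1} = v_n + h·v'.
0.300000: (-1.060000, -0.500000); f=(-0.862500, -0.530000) → (-1.163500, -0.563600)
0.420000: (-1.163500, -0.563600); f=(-0.912560, -0.655749) → (-1.273007, -0.642290)
0.540000: (-1.273007, -0.642290); f=(-0.947104, -0.817640) → (-1.386660, -0.740407)
(u(0.66), v(0.66)) ≈ (-1.3867, -0.7404)

-1.3867, -0.7404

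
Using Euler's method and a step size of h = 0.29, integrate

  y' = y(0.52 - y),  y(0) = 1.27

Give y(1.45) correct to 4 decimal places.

0.6757

Euler: y_{n+1} = y_n + h·f(t_n, y_n).
t=0.000000, y=1.270000: f=-0.952500 → y ← 1.270000 + 0.29·(-0.952500) = 0.993775
t=0.290000, y=0.993775: f=-0.470826 → y ← 0.993775 + 0.29·(-0.470826) = 0.857236
t=0.580000, y=0.857236: f=-0.289090 → y ← 0.857236 + 0.29·(-0.289090) = 0.773399
t=0.870000, y=0.773399: f=-0.195979 → y ← 0.773399 + 0.29·(-0.195979) = 0.716565
t=1.160000, y=0.716565: f=-0.140852 → y ← 0.716565 + 0.29·(-0.140852) = 0.675718
y(1.45) ≈ 0.6757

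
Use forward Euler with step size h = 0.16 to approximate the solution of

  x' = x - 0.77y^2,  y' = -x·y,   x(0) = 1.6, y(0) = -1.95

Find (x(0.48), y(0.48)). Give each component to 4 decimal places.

Euler on (x,y): x_{n+1} = x_n + h·x', y_{n+1} = y_n + h·y'.
0.000000: (1.600000, -1.950000); f=(-1.327925, 3.120000) → (1.387532, -1.450800)
0.160000: (1.387532, -1.450800); f=(-0.233180, 2.013031) → (1.350223, -1.128715)
0.320000: (1.350223, -1.128715); f=(0.369245, 1.524017) → (1.409302, -0.884872)
(x(0.48), y(0.48)) ≈ (1.4093, -0.8849)

1.4093, -0.8849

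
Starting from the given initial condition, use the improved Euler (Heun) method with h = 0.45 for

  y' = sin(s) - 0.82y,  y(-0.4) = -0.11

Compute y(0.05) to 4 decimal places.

Heun: k1 = f(s_n, y_n); k2 = f(s_n + h, y_n + h·k1); y_{n+1} = y_n + (h/2)·(k1 + k2).
s=-0.400000, y=-0.110000:
  k1 = f(-0.400000, -0.110000) = -0.299218
  k2 = f(0.050000, -0.244648) = 0.250591
  y ← -0.110000 + (0.45/2)·(-0.299218 + 0.250591) = -0.120941
y(0.05) ≈ -0.1209

-0.1209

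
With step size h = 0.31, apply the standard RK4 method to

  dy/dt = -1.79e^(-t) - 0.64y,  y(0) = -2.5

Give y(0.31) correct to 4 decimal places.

-2.4807

RK4: k1 = f(t_n, y_n); k2 = f(t_n + h/2, y_n + (h/2)·k1); k3 = f(t_n + h/2, y_n + (h/2)·k2); k4 = f(t_n + h, y_n + h·k3); y_{n+1} = y_n + (h/6)·(k1 + 2k2 + 2k3 + k4).
t=0.000000, y=-2.500000:
  k1 = f(0.000000, -2.500000) = -0.190000
  k2 = f(0.155000, -2.529450) = 0.085865
  k3 = f(0.155000, -2.486691) = 0.058499
  k4 = f(0.310000, -2.481865) = 0.275524
  y ← -2.500000 + (0.31/6)·(k1 + 2k2 + 2k3 + k4) = -2.480664
y(0.31) ≈ -2.4807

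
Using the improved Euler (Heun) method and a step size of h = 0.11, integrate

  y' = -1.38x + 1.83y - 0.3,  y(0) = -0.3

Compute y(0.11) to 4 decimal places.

-0.4111

Heun: k1 = f(x_n, y_n); k2 = f(x_n + h, y_n + h·k1); y_{n+1} = y_n + (h/2)·(k1 + k2).
x=0.000000, y=-0.300000:
  k1 = f(0.000000, -0.300000) = -0.849000
  k2 = f(0.110000, -0.393390) = -1.171704
  y ← -0.300000 + (0.11/2)·(-0.849000 + (-1.171704)) = -0.411139
y(0.11) ≈ -0.4111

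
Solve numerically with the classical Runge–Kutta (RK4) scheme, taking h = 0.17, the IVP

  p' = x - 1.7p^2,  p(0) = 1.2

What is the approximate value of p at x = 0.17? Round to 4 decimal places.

RK4: k1 = f(x_n, p_n); k2 = f(x_n + h/2, p_n + (h/2)·k1); k3 = f(x_n + h/2, p_n + (h/2)·k2); k4 = f(x_n + h, p_n + h·k3); p_{n+1} = p_n + (h/6)·(k1 + 2k2 + 2k3 + k4).
x=0.000000, p=1.200000:
  k1 = f(0.000000, 1.200000) = -2.448000
  k2 = f(0.085000, 0.991920) = -1.587639
  k3 = f(0.085000, 1.065051) = -1.843366
  k4 = f(0.170000, 0.886628) = -1.166385
  p ← 1.200000 + (0.17/6)·(k1 + 2k2 + 2k3 + k4) = 0.903169
p(0.17) ≈ 0.9032

0.9032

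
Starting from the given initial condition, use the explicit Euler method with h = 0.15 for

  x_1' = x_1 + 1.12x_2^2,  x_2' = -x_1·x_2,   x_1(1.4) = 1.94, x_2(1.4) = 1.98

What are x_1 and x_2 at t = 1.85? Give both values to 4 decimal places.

4.3085, 0.3594

Euler on (x_1,x_2): x_1_{n+1} = x_1_n + h·x_1', x_2_{n+1} = x_2_n + h·x_2'.
1.400000: (1.940000, 1.980000); f=(6.330848, -3.841200) → (2.889627, 1.403820)
1.550000: (2.889627, 1.403820); f=(5.096823, -4.056516) → (3.654151, 0.795343)
1.700000: (3.654151, 0.795343); f=(4.362629, -2.906301) → (4.308545, 0.359397)
(x_1(1.85), x_2(1.85)) ≈ (4.3085, 0.3594)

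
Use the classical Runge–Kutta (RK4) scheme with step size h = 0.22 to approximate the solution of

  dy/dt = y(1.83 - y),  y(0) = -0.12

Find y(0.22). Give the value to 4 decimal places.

-0.1855

RK4: k1 = f(t_n, y_n); k2 = f(t_n + h/2, y_n + (h/2)·k1); k3 = f(t_n + h/2, y_n + (h/2)·k2); k4 = f(t_n + h, y_n + h·k3); y_{n+1} = y_n + (h/6)·(k1 + 2k2 + 2k3 + k4).
t=0.000000, y=-0.120000:
  k1 = f(0.000000, -0.120000) = -0.234000
  k2 = f(0.110000, -0.145740) = -0.287944
  k3 = f(0.110000, -0.151674) = -0.300568
  k4 = f(0.220000, -0.186125) = -0.375251
  y ← -0.120000 + (0.22/6)·(k1 + 2k2 + 2k3 + k4) = -0.185497
y(0.22) ≈ -0.1855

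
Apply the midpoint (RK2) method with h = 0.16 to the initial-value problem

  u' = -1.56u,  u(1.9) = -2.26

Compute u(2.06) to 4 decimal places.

-1.7663

Midpoint: k1 = f(x_n, u_n); k2 = f(x_n + h/2, u_n + (h/2)·k1); u_{n+1} = u_n + h·k2.
x=1.900000, u=-2.260000:
  k1 = f(1.900000, -2.260000) = 3.525600
  k2 = f(1.980000, -1.977952) = 3.085605
  u ← -2.260000 + 0.16·3.085605 = -1.766303
u(2.06) ≈ -1.7663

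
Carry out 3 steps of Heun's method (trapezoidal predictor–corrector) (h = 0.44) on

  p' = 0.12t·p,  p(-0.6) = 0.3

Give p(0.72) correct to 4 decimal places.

Heun: k1 = f(t_n, p_n); k2 = f(t_n + h, p_n + h·k1); p_{n+1} = p_n + (h/2)·(k1 + k2).
t=-0.600000, p=0.300000:
  k1 = f(-0.600000, 0.300000) = -0.021600
  k2 = f(-0.160000, 0.290496) = -0.005578
  p ← 0.300000 + (0.44/2)·(-0.021600 + (-0.005578)) = 0.294021
t=-0.160000, p=0.294021:
  k1 = f(-0.160000, 0.294021) = -0.005645
  k2 = f(0.280000, 0.291537) = 0.009796
  p ← 0.294021 + (0.44/2)·(-0.005645 + 0.009796) = 0.294934
t=0.280000, p=0.294934:
  k1 = f(0.280000, 0.294934) = 0.009910
  k2 = f(0.720000, 0.299294) = 0.025859
  p ← 0.294934 + (0.44/2)·(0.009910 + 0.025859) = 0.302803
p(0.72) ≈ 0.3028

0.3028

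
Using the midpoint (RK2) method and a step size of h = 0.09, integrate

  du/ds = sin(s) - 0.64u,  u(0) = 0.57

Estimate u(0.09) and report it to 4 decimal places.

Midpoint: k1 = f(s_n, u_n); k2 = f(s_n + h/2, u_n + (h/2)·k1); u_{n+1} = u_n + h·k2.
s=0.000000, u=0.570000:
  k1 = f(0.000000, 0.570000) = -0.364800
  k2 = f(0.045000, 0.553584) = -0.309309
  u ← 0.570000 + 0.09·(-0.309309) = 0.542162
u(0.09) ≈ 0.5422

0.5422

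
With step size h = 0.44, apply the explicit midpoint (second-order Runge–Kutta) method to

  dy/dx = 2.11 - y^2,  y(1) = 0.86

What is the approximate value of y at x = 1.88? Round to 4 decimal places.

Midpoint: k1 = f(x_n, y_n); k2 = f(x_n + h/2, y_n + (h/2)·k1); y_{n+1} = y_n + h·k2.
x=1.000000, y=0.860000:
  k1 = f(1.000000, 0.860000) = 1.370400
  k2 = f(1.220000, 1.161488) = 0.760946
  y ← 0.860000 + 0.44·0.760946 = 1.194816
x=1.440000, y=1.194816:
  k1 = f(1.440000, 1.194816) = 0.682415
  k2 = f(1.660000, 1.344947) = 0.301117
  y ← 1.194816 + 0.44·0.301117 = 1.327307
y(1.88) ≈ 1.3273

1.3273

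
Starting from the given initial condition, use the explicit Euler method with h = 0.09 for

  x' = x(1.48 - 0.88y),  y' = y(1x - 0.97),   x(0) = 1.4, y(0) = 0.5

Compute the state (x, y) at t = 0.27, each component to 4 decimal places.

1.8225, 0.5800

Euler on (x,y): x_{n+1} = x_n + h·x', y_{n+1} = y_n + h·y'.
0.000000: (1.400000, 0.500000); f=(1.456000, 0.215000) → (1.531040, 0.519350)
0.090000: (1.531040, 0.519350); f=(1.566211, 0.291376) → (1.671999, 0.545574)
0.180000: (1.671999, 0.545574); f=(1.671823, 0.382992) → (1.822463, 0.580043)
(x(0.27), y(0.27)) ≈ (1.8225, 0.5800)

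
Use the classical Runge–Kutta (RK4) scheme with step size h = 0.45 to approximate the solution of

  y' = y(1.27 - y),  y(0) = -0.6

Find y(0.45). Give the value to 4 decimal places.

RK4: k1 = f(x_n, y_n); k2 = f(x_n + h/2, y_n + (h/2)·k1); k3 = f(x_n + h/2, y_n + (h/2)·k2); k4 = f(x_n + h, y_n + h·k3); y_{n+1} = y_n + (h/6)·(k1 + 2k2 + 2k3 + k4).
x=0.000000, y=-0.600000:
  k1 = f(0.000000, -0.600000) = -1.122000
  k2 = f(0.225000, -0.852450) = -1.809283
  k3 = f(0.225000, -1.007089) = -2.293230
  k4 = f(0.450000, -1.631953) = -4.735853
  y ← -0.600000 + (0.45/6)·(k1 + 2k2 + 2k3 + k4) = -1.654716
y(0.45) ≈ -1.6547

-1.6547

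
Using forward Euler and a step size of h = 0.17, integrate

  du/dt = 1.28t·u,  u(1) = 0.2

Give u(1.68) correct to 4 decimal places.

Euler: u_{n+1} = u_n + h·f(t_n, u_n).
t=1.000000, u=0.200000: f=0.256000 → u ← 0.200000 + 0.17·0.256000 = 0.243520
t=1.170000, u=0.243520: f=0.364696 → u ← 0.243520 + 0.17·0.364696 = 0.305518
t=1.340000, u=0.305518: f=0.524025 → u ← 0.305518 + 0.17·0.524025 = 0.394602
t=1.510000, u=0.394602: f=0.762688 → u ← 0.394602 + 0.17·0.762688 = 0.524259
u(1.68) ≈ 0.5243

0.5243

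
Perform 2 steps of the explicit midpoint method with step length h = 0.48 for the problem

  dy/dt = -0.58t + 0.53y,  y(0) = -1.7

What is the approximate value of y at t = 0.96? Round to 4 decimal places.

-3.1182

Midpoint: k1 = f(t_n, y_n); k2 = f(t_n + h/2, y_n + (h/2)·k1); y_{n+1} = y_n + h·k2.
t=0.000000, y=-1.700000:
  k1 = f(0.000000, -1.700000) = -0.901000
  k2 = f(0.240000, -1.916240) = -1.154807
  y ← -1.700000 + 0.48·(-1.154807) = -2.254307
t=0.480000, y=-2.254307:
  k1 = f(0.480000, -2.254307) = -1.473183
  k2 = f(0.720000, -2.607871) = -1.799772
  y ← -2.254307 + 0.48·(-1.799772) = -3.118198
y(0.96) ≈ -3.1182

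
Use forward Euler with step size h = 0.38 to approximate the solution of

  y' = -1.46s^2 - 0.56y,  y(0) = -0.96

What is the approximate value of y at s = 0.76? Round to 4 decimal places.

-0.6750

Euler: y_{n+1} = y_n + h·f(s_n, y_n).
s=0.000000, y=-0.960000: f=0.537600 → y ← -0.960000 + 0.38·0.537600 = -0.755712
s=0.380000, y=-0.755712: f=0.212375 → y ← -0.755712 + 0.38·0.212375 = -0.675010
y(0.76) ≈ -0.6750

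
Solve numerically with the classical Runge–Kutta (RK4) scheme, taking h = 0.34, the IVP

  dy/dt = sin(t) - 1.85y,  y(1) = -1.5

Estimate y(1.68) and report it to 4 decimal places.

-0.0527

RK4: k1 = f(t_n, y_n); k2 = f(t_n + h/2, y_n + (h/2)·k1); k3 = f(t_n + h/2, y_n + (h/2)·k2); k4 = f(t_n + h, y_n + h·k3); y_{n+1} = y_n + (h/6)·(k1 + 2k2 + 2k3 + k4).
t=1.000000, y=-1.500000:
  k1 = f(1.000000, -1.500000) = 3.616471
  k2 = f(1.170000, -0.885200) = 2.558370
  k3 = f(1.170000, -1.065077) = 2.891143
  k4 = f(1.340000, -0.517011) = 1.929956
  y ← -1.500000 + (0.34/6)·(k1 + 2k2 + 2k3 + k4) = -0.568091
t=1.340000, y=-0.568091:
  k1 = f(1.340000, -0.568091) = 2.024453
  k2 = f(1.510000, -0.223934) = 1.412430
  k3 = f(1.510000, -0.327978) = 1.604911
  k4 = f(1.680000, -0.022421) = 1.035522
  y ← -0.568091 + (0.34/6)·(k1 + 2k2 + 2k3 + k4) = -0.052727
y(1.68) ≈ -0.0527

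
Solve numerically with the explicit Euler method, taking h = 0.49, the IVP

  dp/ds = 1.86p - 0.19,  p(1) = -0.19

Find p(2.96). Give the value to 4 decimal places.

Euler: p_{n+1} = p_n + h·f(s_n, p_n).
s=1.000000, p=-0.190000: f=-0.543400 → p ← -0.190000 + 0.49·(-0.543400) = -0.456266
s=1.490000, p=-0.456266: f=-1.038655 → p ← -0.456266 + 0.49·(-1.038655) = -0.965207
s=1.980000, p=-0.965207: f=-1.985285 → p ← -0.965207 + 0.49·(-1.985285) = -1.937996
s=2.470000, p=-1.937996: f=-3.794673 → p ← -1.937996 + 0.49·(-3.794673) = -3.797386
p(2.96) ≈ -3.7974

-3.7974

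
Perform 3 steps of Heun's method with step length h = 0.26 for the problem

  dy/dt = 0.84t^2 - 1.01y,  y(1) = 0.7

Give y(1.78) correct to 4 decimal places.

Heun: k1 = f(t_n, y_n); k2 = f(t_n + h, y_n + h·k1); y_{n+1} = y_n + (h/2)·(k1 + k2).
t=1.000000, y=0.700000:
  k1 = f(1.000000, 0.700000) = 0.133000
  k2 = f(1.260000, 0.734580) = 0.591658
  y ← 0.700000 + (0.26/2)·(0.133000 + 0.591658) = 0.794206
t=1.260000, y=0.794206:
  k1 = f(1.260000, 0.794206) = 0.531436
  k2 = f(1.520000, 0.932379) = 0.999033
  y ← 0.794206 + (0.26/2)·(0.531436 + 0.999033) = 0.993167
t=1.520000, y=0.993167:
  k1 = f(1.520000, 0.993167) = 0.937638
  k2 = f(1.780000, 1.236952) = 1.412134
  y ← 0.993167 + (0.26/2)·(0.937638 + 1.412134) = 1.298637
y(1.78) ≈ 1.2986

1.2986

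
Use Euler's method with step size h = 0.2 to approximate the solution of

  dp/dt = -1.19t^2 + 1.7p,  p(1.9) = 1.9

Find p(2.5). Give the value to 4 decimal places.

Euler: p_{n+1} = p_n + h·f(t_n, p_n).
t=1.900000, p=1.900000: f=-1.065900 → p ← 1.900000 + 0.2·(-1.065900) = 1.686820
t=2.100000, p=1.686820: f=-2.380306 → p ← 1.686820 + 0.2·(-2.380306) = 1.210759
t=2.300000, p=1.210759: f=-4.236810 → p ← 1.210759 + 0.2·(-4.236810) = 0.363397
p(2.5) ≈ 0.3634

0.3634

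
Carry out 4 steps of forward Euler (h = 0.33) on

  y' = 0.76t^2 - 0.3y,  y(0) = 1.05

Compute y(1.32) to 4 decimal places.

1.0584

Euler: y_{n+1} = y_n + h·f(t_n, y_n).
t=0.000000, y=1.050000: f=-0.315000 → y ← 1.050000 + 0.33·(-0.315000) = 0.946050
t=0.330000, y=0.946050: f=-0.201051 → y ← 0.946050 + 0.33·(-0.201051) = 0.879703
t=0.660000, y=0.879703: f=0.067145 → y ← 0.879703 + 0.33·0.067145 = 0.901861
t=0.990000, y=0.901861: f=0.474318 → y ← 0.901861 + 0.33·0.474318 = 1.058386
y(1.32) ≈ 1.0584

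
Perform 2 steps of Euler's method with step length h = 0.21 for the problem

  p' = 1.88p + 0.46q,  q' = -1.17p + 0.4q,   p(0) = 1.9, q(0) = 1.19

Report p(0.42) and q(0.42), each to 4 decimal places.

3.9362, 0.2129

Euler on (p,q): p_{n+1} = p_n + h·p', q_{n+1} = q_n + h·q'.
0.000000: (1.900000, 1.190000); f=(4.119400, -1.747000) → (2.765074, 0.823130)
0.210000: (2.765074, 0.823130); f=(5.576979, -2.905885) → (3.936240, 0.212894)
(p(0.42), q(0.42)) ≈ (3.9362, 0.2129)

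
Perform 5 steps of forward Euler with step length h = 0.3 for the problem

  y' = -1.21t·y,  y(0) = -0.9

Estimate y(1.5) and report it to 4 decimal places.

-0.2384

Euler: y_{n+1} = y_n + h·f(t_n, y_n).
t=0.000000, y=-0.900000: f=0.000000 → y ← -0.900000 + 0.3·0.000000 = -0.900000
t=0.300000, y=-0.900000: f=0.326700 → y ← -0.900000 + 0.3·0.326700 = -0.801990
t=0.600000, y=-0.801990: f=0.582245 → y ← -0.801990 + 0.3·0.582245 = -0.627317
t=0.900000, y=-0.627317: f=0.683148 → y ← -0.627317 + 0.3·0.683148 = -0.422372
t=1.200000, y=-0.422372: f=0.613285 → y ← -0.422372 + 0.3·0.613285 = -0.238387
y(1.5) ≈ -0.2384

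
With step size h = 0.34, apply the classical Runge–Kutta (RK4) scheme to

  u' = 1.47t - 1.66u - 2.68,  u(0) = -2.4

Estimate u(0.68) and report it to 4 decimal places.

-1.6274

RK4: k1 = f(t_n, u_n); k2 = f(t_n + h/2, u_n + (h/2)·k1); k3 = f(t_n + h/2, u_n + (h/2)·k2); k4 = f(t_n + h, u_n + h·k3); u_{n+1} = u_n + (h/6)·(k1 + 2k2 + 2k3 + k4).
t=0.000000, u=-2.400000:
  k1 = f(0.000000, -2.400000) = 1.304000
  k2 = f(0.170000, -2.178320) = 1.185911
  k3 = f(0.170000, -2.198395) = 1.219236
  k4 = f(0.340000, -1.985460) = 1.115663
  u ← -2.400000 + (0.34/6)·(k1 + 2k2 + 2k3 + k4) = -1.990302
t=0.340000, u=-1.990302:
  k1 = f(0.340000, -1.990302) = 1.123702
  k2 = f(0.510000, -1.799273) = 1.056493
  k3 = f(0.510000, -1.810699) = 1.075460
  k4 = f(0.680000, -1.624646) = 1.016513
  u ← -1.990302 + (0.34/6)·(k1 + 2k2 + 2k3 + k4) = -1.627402
u(0.68) ≈ -1.6274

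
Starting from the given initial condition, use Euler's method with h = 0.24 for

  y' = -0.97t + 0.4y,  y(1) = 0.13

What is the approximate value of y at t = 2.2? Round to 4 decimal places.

Euler: y_{n+1} = y_n + h·f(t_n, y_n).
t=1.000000, y=0.130000: f=-0.918000 → y ← 0.130000 + 0.24·(-0.918000) = -0.090320
t=1.240000, y=-0.090320: f=-1.238928 → y ← -0.090320 + 0.24·(-1.238928) = -0.387663
t=1.480000, y=-0.387663: f=-1.590665 → y ← -0.387663 + 0.24·(-1.590665) = -0.769422
t=1.720000, y=-0.769422: f=-1.976169 → y ← -0.769422 + 0.24·(-1.976169) = -1.243703
t=1.960000, y=-1.243703: f=-2.398681 → y ← -1.243703 + 0.24·(-2.398681) = -1.819386
y(2.2) ≈ -1.8194

-1.8194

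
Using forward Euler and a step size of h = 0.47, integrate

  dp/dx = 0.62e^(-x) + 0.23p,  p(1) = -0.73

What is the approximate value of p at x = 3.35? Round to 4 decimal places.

-0.8700

Euler: p_{n+1} = p_n + h·f(x_n, p_n).
x=1.000000, p=-0.730000: f=0.060185 → p ← -0.730000 + 0.47·0.060185 = -0.701713
x=1.470000, p=-0.701713: f=-0.018840 → p ← -0.701713 + 0.47·(-0.018840) = -0.710568
x=1.940000, p=-0.710568: f=-0.074334 → p ← -0.710568 + 0.47·(-0.074334) = -0.745505
x=2.410000, p=-0.745505: f=-0.115781 → p ← -0.745505 + 0.47·(-0.115781) = -0.799922
x=2.880000, p=-0.799922: f=-0.149178 → p ← -0.799922 + 0.47·(-0.149178) = -0.870036
p(3.35) ≈ -0.8700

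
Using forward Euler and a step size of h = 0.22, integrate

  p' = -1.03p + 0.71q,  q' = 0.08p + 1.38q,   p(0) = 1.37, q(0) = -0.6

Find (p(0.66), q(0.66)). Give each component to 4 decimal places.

Euler on (p,q): p_{n+1} = p_n + h·p', q_{n+1} = q_n + h·q'.
0.000000: (1.370000, -0.600000); f=(-1.837100, -0.718400) → (0.965838, -0.758048)
0.220000: (0.965838, -0.758048); f=(-1.533027, -0.968839) → (0.628572, -0.971193)
0.440000: (0.628572, -0.971193); f=(-1.336976, -1.289960) → (0.334437, -1.254984)
(p(0.66), q(0.66)) ≈ (0.3344, -1.2550)

0.3344, -1.2550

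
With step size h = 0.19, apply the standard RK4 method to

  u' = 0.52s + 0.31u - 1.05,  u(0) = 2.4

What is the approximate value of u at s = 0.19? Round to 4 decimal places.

2.3497

RK4: k1 = f(s_n, u_n); k2 = f(s_n + h/2, u_n + (h/2)·k1); k3 = f(s_n + h/2, u_n + (h/2)·k2); k4 = f(s_n + h, u_n + h·k3); u_{n+1} = u_n + (h/6)·(k1 + 2k2 + 2k3 + k4).
s=0.000000, u=2.400000:
  k1 = f(0.000000, 2.400000) = -0.306000
  k2 = f(0.095000, 2.370930) = -0.265612
  k3 = f(0.095000, 2.374767) = -0.264422
  k4 = f(0.190000, 2.349760) = -0.222774
  u ← 2.400000 + (0.19/6)·(k1 + 2k2 + 2k3 + k4) = 2.349687
u(0.19) ≈ 2.3497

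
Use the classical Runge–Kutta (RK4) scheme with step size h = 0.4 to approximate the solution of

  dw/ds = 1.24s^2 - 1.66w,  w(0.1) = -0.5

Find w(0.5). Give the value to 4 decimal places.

RK4: k1 = f(s_n, w_n); k2 = f(s_n + h/2, w_n + (h/2)·k1); k3 = f(s_n + h/2, w_n + (h/2)·k2); k4 = f(s_n + h, w_n + h·k3); w_{n+1} = w_n + (h/6)·(k1 + 2k2 + 2k3 + k4).
s=0.100000, w=-0.500000:
  k1 = f(0.100000, -0.500000) = 0.842400
  k2 = f(0.300000, -0.331520) = 0.661923
  k3 = f(0.300000, -0.367615) = 0.721841
  k4 = f(0.500000, -0.211263) = 0.660697
  w ← -0.500000 + (0.4/6)·(k1 + 2k2 + 2k3 + k4) = -0.215292
w(0.5) ≈ -0.2153

-0.2153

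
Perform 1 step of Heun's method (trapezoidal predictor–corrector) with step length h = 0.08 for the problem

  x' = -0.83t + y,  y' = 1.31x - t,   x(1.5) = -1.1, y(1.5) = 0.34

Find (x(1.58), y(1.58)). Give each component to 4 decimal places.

Heun on (x,y): k1 = f(t_n, state_n); k2 = f(t_n + h, state_n + h·k1); state_{n+1} = state_n + (h/2)·(k1 + k2).
1.500000: (-1.100000, 0.340000)
  k1 = (-0.905000, -2.941000)
  predictor → (-1.172400, 0.104720)
  k2 = (-1.206680, -3.115844)
  → (-1.184467, 0.097726)
(x(1.58), y(1.58)) ≈ (-1.1845, 0.0977)

-1.1845, 0.0977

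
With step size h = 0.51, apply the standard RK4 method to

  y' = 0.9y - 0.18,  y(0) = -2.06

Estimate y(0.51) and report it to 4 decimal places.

RK4: k1 = f(x_n, y_n); k2 = f(x_n + h/2, y_n + (h/2)·k1); k3 = f(x_n + h/2, y_n + (h/2)·k2); k4 = f(x_n + h, y_n + h·k3); y_{n+1} = y_n + (h/6)·(k1 + 2k2 + 2k3 + k4).
x=0.000000, y=-2.060000:
  k1 = f(0.000000, -2.060000) = -2.034000
  k2 = f(0.255000, -2.578670) = -2.500803
  k3 = f(0.255000, -2.697705) = -2.607934
  k4 = f(0.510000, -3.390046) = -3.231042
  y ← -2.060000 + (0.51/6)·(k1 + 2k2 + 2k3 + k4) = -3.376014
y(0.51) ≈ -3.3760

-3.3760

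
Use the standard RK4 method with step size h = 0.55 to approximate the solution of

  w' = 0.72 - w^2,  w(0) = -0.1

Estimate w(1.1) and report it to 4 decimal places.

RK4: k1 = f(t_n, w_n); k2 = f(t_n + h/2, w_n + (h/2)·k1); k3 = f(t_n + h/2, w_n + (h/2)·k2); k4 = f(t_n + h, w_n + h·k3); w_{n+1} = w_n + (h/6)·(k1 + 2k2 + 2k3 + k4).
t=0.000000, w=-0.100000:
  k1 = f(0.000000, -0.100000) = 0.710000
  k2 = f(0.275000, 0.095250) = 0.710927
  k3 = f(0.275000, 0.095505) = 0.710879
  k4 = f(0.550000, 0.290983) = 0.635329
  w ← -0.100000 + (0.55/6)·(k1 + 2k2 + 2k3 + k4) = 0.283986
t=0.550000, w=0.283986:
  k1 = f(0.550000, 0.283986) = 0.639352
  k2 = f(0.825000, 0.459808) = 0.508577
  k3 = f(0.825000, 0.423845) = 0.540356
  k4 = f(1.100000, 0.581182) = 0.382228
  w ← 0.283986 + (0.55/6)·(k1 + 2k2 + 2k3 + k4) = 0.569935
w(1.1) ≈ 0.5699

0.5699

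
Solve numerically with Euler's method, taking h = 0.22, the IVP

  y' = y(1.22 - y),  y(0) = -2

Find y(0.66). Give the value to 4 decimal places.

Euler: y_{n+1} = y_n + h·f(x_n, y_n).
x=0.000000, y=-2.000000: f=-6.440000 → y ← -2.000000 + 0.22·(-6.440000) = -3.416800
x=0.220000, y=-3.416800: f=-15.843018 → y ← -3.416800 + 0.22·(-15.843018) = -6.902264
x=0.440000, y=-6.902264: f=-56.062011 → y ← -6.902264 + 0.22·(-56.062011) = -19.235906
y(0.66) ≈ -19.2359

-19.2359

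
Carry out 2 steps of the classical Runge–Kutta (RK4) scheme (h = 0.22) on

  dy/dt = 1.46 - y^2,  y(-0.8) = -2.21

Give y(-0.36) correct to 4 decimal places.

-12.8789

RK4: k1 = f(t_n, y_n); k2 = f(t_n + h/2, y_n + (h/2)·k1); k3 = f(t_n + h/2, y_n + (h/2)·k2); k4 = f(t_n + h, y_n + h·k3); y_{n+1} = y_n + (h/6)·(k1 + 2k2 + 2k3 + k4).
t=-0.800000, y=-2.210000:
  k1 = f(-0.800000, -2.210000) = -3.424100
  k2 = f(-0.690000, -2.586651) = -5.230763
  k3 = f(-0.690000, -2.785384) = -6.298364
  k4 = f(-0.580000, -3.595640) = -11.468627
  y ← -2.210000 + (0.22/6)·(k1 + 2k2 + 2k3 + k4) = -3.601536
t=-0.580000, y=-3.601536:
  k1 = f(-0.580000, -3.601536) = -11.511062
  k2 = f(-0.470000, -4.867753) = -22.235017
  k3 = f(-0.470000, -6.047388) = -35.110900
  k4 = f(-0.360000, -11.325934) = -126.816782
  y ← -3.601536 + (0.22/6)·(k1 + 2k2 + 2k3 + k4) = -12.878924
y(-0.36) ≈ -12.8789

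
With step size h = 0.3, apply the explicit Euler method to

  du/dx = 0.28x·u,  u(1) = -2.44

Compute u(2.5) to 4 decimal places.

Euler: u_{n+1} = u_n + h·f(x_n, u_n).
x=1.000000, u=-2.440000: f=-0.683200 → u ← -2.440000 + 0.3·(-0.683200) = -2.644960
x=1.300000, u=-2.644960: f=-0.962765 → u ← -2.644960 + 0.3·(-0.962765) = -2.933790
x=1.600000, u=-2.933790: f=-1.314338 → u ← -2.933790 + 0.3·(-1.314338) = -3.328091
x=1.900000, u=-3.328091: f=-1.770544 → u ← -3.328091 + 0.3·(-1.770544) = -3.859254
x=2.200000, u=-3.859254: f=-2.377301 → u ← -3.859254 + 0.3·(-2.377301) = -4.572444
u(2.5) ≈ -4.5724

-4.5724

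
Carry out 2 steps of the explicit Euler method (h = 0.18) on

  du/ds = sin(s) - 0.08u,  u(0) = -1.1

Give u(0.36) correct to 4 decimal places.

-1.0363

Euler: u_{n+1} = u_n + h·f(s_n, u_n).
s=0.000000, u=-1.100000: f=0.088000 → u ← -1.100000 + 0.18·0.088000 = -1.084160
s=0.180000, u=-1.084160: f=0.265762 → u ← -1.084160 + 0.18·0.265762 = -1.036323
u(0.36) ≈ -1.0363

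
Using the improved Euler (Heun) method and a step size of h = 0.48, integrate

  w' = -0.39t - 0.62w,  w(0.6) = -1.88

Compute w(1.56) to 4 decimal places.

Heun: k1 = f(t_n, w_n); k2 = f(t_n + h, w_n + h·k1); w_{n+1} = w_n + (h/2)·(k1 + k2).
t=0.600000, w=-1.880000:
  k1 = f(0.600000, -1.880000) = 0.931600
  k2 = f(1.080000, -1.432832) = 0.467156
  w ← -1.880000 + (0.48/2)·(0.931600 + 0.467156) = -1.544299
t=1.080000, w=-1.544299:
  k1 = f(1.080000, -1.544299) = 0.536265
  k2 = f(1.560000, -1.286891) = 0.189473
  w ← -1.544299 + (0.48/2)·(0.536265 + 0.189473) = -1.370122
w(1.56) ≈ -1.3701

-1.3701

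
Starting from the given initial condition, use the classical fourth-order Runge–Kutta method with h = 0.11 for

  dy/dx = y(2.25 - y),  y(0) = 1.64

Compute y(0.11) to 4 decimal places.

1.7436

RK4: k1 = f(x_n, y_n); k2 = f(x_n + h/2, y_n + (h/2)·k1); k3 = f(x_n + h/2, y_n + (h/2)·k2); k4 = f(x_n + h, y_n + h·k3); y_{n+1} = y_n + (h/6)·(k1 + 2k2 + 2k3 + k4).
x=0.000000, y=1.640000:
  k1 = f(0.000000, 1.640000) = 1.000400
  k2 = f(0.055000, 1.695022) = 0.940700
  k3 = f(0.055000, 1.691738) = 0.944432
  k4 = f(0.110000, 1.743888) = 0.882603
  y ← 1.640000 + (0.11/6)·(k1 + 2k2 + 2k3 + k4) = 1.743643
y(0.11) ≈ 1.7436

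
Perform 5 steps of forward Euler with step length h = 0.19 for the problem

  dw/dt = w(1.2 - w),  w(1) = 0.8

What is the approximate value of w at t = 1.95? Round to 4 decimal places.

1.0453

Euler: w_{n+1} = w_n + h·f(t_n, w_n).
t=1.000000, w=0.800000: f=0.320000 → w ← 0.800000 + 0.19·0.320000 = 0.860800
t=1.190000, w=0.860800: f=0.291983 → w ← 0.860800 + 0.19·0.291983 = 0.916277
t=1.380000, w=0.916277: f=0.259969 → w ← 0.916277 + 0.19·0.259969 = 0.965671
t=1.570000, w=0.965671: f=0.226285 → w ← 0.965671 + 0.19·0.226285 = 1.008665
t=1.760000, w=1.008665: f=0.192993 → w ← 1.008665 + 0.19·0.192993 = 1.045334
w(1.95) ≈ 1.0453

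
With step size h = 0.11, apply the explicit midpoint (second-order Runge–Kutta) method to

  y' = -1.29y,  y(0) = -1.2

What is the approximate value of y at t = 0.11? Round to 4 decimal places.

-1.0418

Midpoint: k1 = f(t_n, y_n); k2 = f(t_n + h/2, y_n + (h/2)·k1); y_{n+1} = y_n + h·k2.
t=0.000000, y=-1.200000:
  k1 = f(0.000000, -1.200000) = 1.548000
  k2 = f(0.055000, -1.114860) = 1.438169
  y ← -1.200000 + 0.11·1.438169 = -1.041801
y(0.11) ≈ -1.0418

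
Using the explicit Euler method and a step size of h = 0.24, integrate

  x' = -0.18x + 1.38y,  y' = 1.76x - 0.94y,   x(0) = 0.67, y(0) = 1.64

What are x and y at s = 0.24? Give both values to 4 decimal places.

1.1842, 1.5530

Euler on (x,y): x_{n+1} = x_n + h·x', y_{n+1} = y_n + h·y'.
0.000000: (0.670000, 1.640000); f=(2.142600, -0.362400) → (1.184224, 1.553024)
(x(0.24), y(0.24)) ≈ (1.1842, 1.5530)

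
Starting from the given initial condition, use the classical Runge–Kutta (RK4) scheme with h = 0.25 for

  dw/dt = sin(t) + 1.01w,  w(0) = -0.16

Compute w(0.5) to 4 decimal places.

RK4: k1 = f(t_n, w_n); k2 = f(t_n + h/2, w_n + (h/2)·k1); k3 = f(t_n + h/2, w_n + (h/2)·k2); k4 = f(t_n + h, w_n + h·k3); w_{n+1} = w_n + (h/6)·(k1 + 2k2 + 2k3 + k4).
t=0.000000, w=-0.160000:
  k1 = f(0.000000, -0.160000) = -0.161600
  k2 = f(0.125000, -0.180200) = -0.057327
  k3 = f(0.125000, -0.167166) = -0.044163
  k4 = f(0.250000, -0.171041) = 0.074653
  w ← -0.160000 + (0.25/6)·(k1 + 2k2 + 2k3 + k4) = -0.172080
t=0.250000, w=-0.172080:
  k1 = f(0.250000, -0.172080) = 0.073603
  k2 = f(0.375000, -0.162880) = 0.201764
  k3 = f(0.375000, -0.146860) = 0.217944
  k4 = f(0.500000, -0.117594) = 0.360655
  w ← -0.172080 + (0.25/6)·(k1 + 2k2 + 2k3 + k4) = -0.119011
w(0.5) ≈ -0.1190

-0.1190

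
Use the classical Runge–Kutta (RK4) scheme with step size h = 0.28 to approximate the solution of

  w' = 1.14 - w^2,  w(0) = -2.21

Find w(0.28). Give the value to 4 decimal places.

RK4: k1 = f(t_n, w_n); k2 = f(t_n + h/2, w_n + (h/2)·k1); k3 = f(t_n + h/2, w_n + (h/2)·k2); k4 = f(t_n + h, w_n + h·k3); w_{n+1} = w_n + (h/6)·(k1 + 2k2 + 2k3 + k4).
t=0.000000, w=-2.210000:
  k1 = f(0.000000, -2.210000) = -3.744100
  k2 = f(0.140000, -2.734174) = -6.335707
  k3 = f(0.140000, -3.096999) = -8.451403
  k4 = f(0.280000, -4.576393) = -19.803372
  w ← -2.210000 + (0.28/6)·(k1 + 2k2 + 2k3 + k4) = -4.689012
w(0.28) ≈ -4.6890

-4.6890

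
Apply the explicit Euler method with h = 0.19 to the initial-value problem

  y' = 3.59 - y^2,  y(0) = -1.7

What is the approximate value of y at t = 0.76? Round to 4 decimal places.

-0.5305

Euler: y_{n+1} = y_n + h·f(t_n, y_n).
t=0.000000, y=-1.700000: f=0.700000 → y ← -1.700000 + 0.19·0.700000 = -1.567000
t=0.190000, y=-1.567000: f=1.134511 → y ← -1.567000 + 0.19·1.134511 = -1.351443
t=0.380000, y=-1.351443: f=1.763602 → y ← -1.351443 + 0.19·1.763602 = -1.016359
t=0.570000, y=-1.016359: f=2.557015 → y ← -1.016359 + 0.19·2.557015 = -0.530526
y(0.76) ≈ -0.5305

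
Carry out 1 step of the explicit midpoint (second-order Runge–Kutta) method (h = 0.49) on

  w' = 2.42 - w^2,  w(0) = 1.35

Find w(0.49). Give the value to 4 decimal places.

1.4386

Midpoint: k1 = f(x_n, w_n); k2 = f(x_n + h/2, w_n + (h/2)·k1); w_{n+1} = w_n + h·k2.
x=0.000000, w=1.350000:
  k1 = f(0.000000, 1.350000) = 0.597500
  k2 = f(0.245000, 1.496387) = 0.180824
  w ← 1.350000 + 0.49·0.180824 = 1.438604
w(0.49) ≈ 1.4386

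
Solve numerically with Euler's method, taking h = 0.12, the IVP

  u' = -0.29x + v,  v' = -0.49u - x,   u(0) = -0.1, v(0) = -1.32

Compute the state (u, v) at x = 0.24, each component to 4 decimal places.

Euler on (u,v): u_{n+1} = u_n + h·u', v_{n+1} = v_n + h·v'.
0.000000: (-0.100000, -1.320000); f=(-1.320000, 0.049000) → (-0.258400, -1.314120)
0.120000: (-0.258400, -1.314120); f=(-1.348920, 0.006616) → (-0.420270, -1.313326)
(u(0.24), v(0.24)) ≈ (-0.4203, -1.3133)

-0.4203, -1.3133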